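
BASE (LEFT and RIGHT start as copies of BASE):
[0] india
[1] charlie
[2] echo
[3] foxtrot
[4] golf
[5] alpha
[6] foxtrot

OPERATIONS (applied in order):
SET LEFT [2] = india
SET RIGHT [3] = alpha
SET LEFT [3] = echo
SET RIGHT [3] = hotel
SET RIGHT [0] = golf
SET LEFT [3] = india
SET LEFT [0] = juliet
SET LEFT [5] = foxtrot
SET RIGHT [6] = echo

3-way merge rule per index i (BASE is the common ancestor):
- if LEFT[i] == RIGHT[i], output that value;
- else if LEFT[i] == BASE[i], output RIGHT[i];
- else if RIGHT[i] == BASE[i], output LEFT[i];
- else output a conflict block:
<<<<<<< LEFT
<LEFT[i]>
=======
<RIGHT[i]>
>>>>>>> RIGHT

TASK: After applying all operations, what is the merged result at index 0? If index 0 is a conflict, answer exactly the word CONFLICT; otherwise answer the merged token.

Answer: CONFLICT

Derivation:
Final LEFT:  [juliet, charlie, india, india, golf, foxtrot, foxtrot]
Final RIGHT: [golf, charlie, echo, hotel, golf, alpha, echo]
i=0: BASE=india L=juliet R=golf all differ -> CONFLICT
i=1: L=charlie R=charlie -> agree -> charlie
i=2: L=india, R=echo=BASE -> take LEFT -> india
i=3: BASE=foxtrot L=india R=hotel all differ -> CONFLICT
i=4: L=golf R=golf -> agree -> golf
i=5: L=foxtrot, R=alpha=BASE -> take LEFT -> foxtrot
i=6: L=foxtrot=BASE, R=echo -> take RIGHT -> echo
Index 0 -> CONFLICT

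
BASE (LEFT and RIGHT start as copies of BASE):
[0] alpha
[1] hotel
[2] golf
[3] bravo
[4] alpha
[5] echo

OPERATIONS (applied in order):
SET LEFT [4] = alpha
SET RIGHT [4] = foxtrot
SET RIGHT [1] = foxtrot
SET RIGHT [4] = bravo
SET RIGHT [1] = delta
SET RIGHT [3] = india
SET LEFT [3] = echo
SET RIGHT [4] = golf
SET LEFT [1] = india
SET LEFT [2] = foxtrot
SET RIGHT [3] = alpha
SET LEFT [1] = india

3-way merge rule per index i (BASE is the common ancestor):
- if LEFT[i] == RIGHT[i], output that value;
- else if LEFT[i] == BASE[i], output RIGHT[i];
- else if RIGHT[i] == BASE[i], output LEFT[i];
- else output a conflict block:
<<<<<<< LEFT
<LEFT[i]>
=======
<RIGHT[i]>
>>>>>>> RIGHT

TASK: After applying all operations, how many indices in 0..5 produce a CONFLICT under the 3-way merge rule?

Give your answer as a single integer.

Answer: 2

Derivation:
Final LEFT:  [alpha, india, foxtrot, echo, alpha, echo]
Final RIGHT: [alpha, delta, golf, alpha, golf, echo]
i=0: L=alpha R=alpha -> agree -> alpha
i=1: BASE=hotel L=india R=delta all differ -> CONFLICT
i=2: L=foxtrot, R=golf=BASE -> take LEFT -> foxtrot
i=3: BASE=bravo L=echo R=alpha all differ -> CONFLICT
i=4: L=alpha=BASE, R=golf -> take RIGHT -> golf
i=5: L=echo R=echo -> agree -> echo
Conflict count: 2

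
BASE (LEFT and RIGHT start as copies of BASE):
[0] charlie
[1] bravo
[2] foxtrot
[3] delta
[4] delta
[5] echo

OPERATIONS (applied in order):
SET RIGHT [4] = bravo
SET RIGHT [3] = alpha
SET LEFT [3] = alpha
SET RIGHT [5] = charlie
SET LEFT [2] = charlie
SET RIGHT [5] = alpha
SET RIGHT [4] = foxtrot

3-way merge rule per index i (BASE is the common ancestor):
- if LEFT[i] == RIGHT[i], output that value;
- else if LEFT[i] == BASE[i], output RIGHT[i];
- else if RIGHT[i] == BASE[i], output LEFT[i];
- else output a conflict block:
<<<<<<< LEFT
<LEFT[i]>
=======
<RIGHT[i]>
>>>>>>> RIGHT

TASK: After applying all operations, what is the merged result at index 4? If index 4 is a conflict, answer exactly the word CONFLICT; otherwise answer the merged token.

Final LEFT:  [charlie, bravo, charlie, alpha, delta, echo]
Final RIGHT: [charlie, bravo, foxtrot, alpha, foxtrot, alpha]
i=0: L=charlie R=charlie -> agree -> charlie
i=1: L=bravo R=bravo -> agree -> bravo
i=2: L=charlie, R=foxtrot=BASE -> take LEFT -> charlie
i=3: L=alpha R=alpha -> agree -> alpha
i=4: L=delta=BASE, R=foxtrot -> take RIGHT -> foxtrot
i=5: L=echo=BASE, R=alpha -> take RIGHT -> alpha
Index 4 -> foxtrot

Answer: foxtrot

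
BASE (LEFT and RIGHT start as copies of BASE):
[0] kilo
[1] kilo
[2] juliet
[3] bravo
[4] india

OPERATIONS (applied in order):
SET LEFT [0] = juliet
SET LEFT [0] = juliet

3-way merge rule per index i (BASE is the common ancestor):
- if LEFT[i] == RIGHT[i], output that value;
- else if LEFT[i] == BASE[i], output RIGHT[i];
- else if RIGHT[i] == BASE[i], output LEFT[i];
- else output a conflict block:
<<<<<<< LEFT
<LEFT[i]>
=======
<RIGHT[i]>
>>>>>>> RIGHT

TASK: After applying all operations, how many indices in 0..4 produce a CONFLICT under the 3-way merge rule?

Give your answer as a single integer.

Final LEFT:  [juliet, kilo, juliet, bravo, india]
Final RIGHT: [kilo, kilo, juliet, bravo, india]
i=0: L=juliet, R=kilo=BASE -> take LEFT -> juliet
i=1: L=kilo R=kilo -> agree -> kilo
i=2: L=juliet R=juliet -> agree -> juliet
i=3: L=bravo R=bravo -> agree -> bravo
i=4: L=india R=india -> agree -> india
Conflict count: 0

Answer: 0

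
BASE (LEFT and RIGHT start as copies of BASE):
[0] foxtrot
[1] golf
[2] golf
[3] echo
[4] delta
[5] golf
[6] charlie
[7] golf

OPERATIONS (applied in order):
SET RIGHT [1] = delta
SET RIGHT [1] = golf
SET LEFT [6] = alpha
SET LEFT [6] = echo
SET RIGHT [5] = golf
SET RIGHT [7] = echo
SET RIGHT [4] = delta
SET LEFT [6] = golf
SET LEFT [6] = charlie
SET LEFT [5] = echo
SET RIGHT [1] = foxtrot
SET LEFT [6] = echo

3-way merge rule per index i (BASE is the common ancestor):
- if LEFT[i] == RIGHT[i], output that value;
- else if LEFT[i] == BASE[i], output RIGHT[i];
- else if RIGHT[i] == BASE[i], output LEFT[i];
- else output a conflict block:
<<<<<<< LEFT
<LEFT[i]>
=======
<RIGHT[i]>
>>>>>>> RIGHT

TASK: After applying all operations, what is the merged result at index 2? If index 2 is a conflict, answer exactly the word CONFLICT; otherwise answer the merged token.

Final LEFT:  [foxtrot, golf, golf, echo, delta, echo, echo, golf]
Final RIGHT: [foxtrot, foxtrot, golf, echo, delta, golf, charlie, echo]
i=0: L=foxtrot R=foxtrot -> agree -> foxtrot
i=1: L=golf=BASE, R=foxtrot -> take RIGHT -> foxtrot
i=2: L=golf R=golf -> agree -> golf
i=3: L=echo R=echo -> agree -> echo
i=4: L=delta R=delta -> agree -> delta
i=5: L=echo, R=golf=BASE -> take LEFT -> echo
i=6: L=echo, R=charlie=BASE -> take LEFT -> echo
i=7: L=golf=BASE, R=echo -> take RIGHT -> echo
Index 2 -> golf

Answer: golf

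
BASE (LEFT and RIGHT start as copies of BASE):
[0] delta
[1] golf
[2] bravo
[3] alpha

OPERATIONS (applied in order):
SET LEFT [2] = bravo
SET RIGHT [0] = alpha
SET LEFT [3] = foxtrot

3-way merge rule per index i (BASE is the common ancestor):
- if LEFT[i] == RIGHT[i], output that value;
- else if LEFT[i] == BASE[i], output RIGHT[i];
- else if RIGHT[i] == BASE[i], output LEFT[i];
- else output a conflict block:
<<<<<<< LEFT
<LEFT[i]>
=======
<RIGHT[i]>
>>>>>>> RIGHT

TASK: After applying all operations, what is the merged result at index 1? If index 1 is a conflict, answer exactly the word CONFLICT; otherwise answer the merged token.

Final LEFT:  [delta, golf, bravo, foxtrot]
Final RIGHT: [alpha, golf, bravo, alpha]
i=0: L=delta=BASE, R=alpha -> take RIGHT -> alpha
i=1: L=golf R=golf -> agree -> golf
i=2: L=bravo R=bravo -> agree -> bravo
i=3: L=foxtrot, R=alpha=BASE -> take LEFT -> foxtrot
Index 1 -> golf

Answer: golf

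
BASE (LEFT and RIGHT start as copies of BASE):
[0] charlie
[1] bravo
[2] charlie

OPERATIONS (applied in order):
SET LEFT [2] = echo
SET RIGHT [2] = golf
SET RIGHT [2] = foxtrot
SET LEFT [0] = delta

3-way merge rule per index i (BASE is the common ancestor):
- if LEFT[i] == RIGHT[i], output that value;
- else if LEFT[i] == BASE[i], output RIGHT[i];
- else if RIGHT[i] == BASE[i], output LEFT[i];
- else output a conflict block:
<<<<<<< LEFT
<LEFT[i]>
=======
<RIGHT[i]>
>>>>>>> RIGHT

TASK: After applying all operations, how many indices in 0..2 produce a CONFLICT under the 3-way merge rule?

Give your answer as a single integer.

Final LEFT:  [delta, bravo, echo]
Final RIGHT: [charlie, bravo, foxtrot]
i=0: L=delta, R=charlie=BASE -> take LEFT -> delta
i=1: L=bravo R=bravo -> agree -> bravo
i=2: BASE=charlie L=echo R=foxtrot all differ -> CONFLICT
Conflict count: 1

Answer: 1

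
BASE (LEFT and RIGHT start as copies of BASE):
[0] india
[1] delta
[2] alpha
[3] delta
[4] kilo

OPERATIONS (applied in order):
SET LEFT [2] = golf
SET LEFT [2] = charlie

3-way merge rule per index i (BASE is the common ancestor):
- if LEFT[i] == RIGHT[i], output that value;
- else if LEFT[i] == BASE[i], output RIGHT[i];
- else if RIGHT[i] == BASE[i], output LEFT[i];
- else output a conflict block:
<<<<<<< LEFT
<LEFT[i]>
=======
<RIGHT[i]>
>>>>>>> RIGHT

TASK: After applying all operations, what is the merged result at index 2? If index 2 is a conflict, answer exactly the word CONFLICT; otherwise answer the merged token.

Final LEFT:  [india, delta, charlie, delta, kilo]
Final RIGHT: [india, delta, alpha, delta, kilo]
i=0: L=india R=india -> agree -> india
i=1: L=delta R=delta -> agree -> delta
i=2: L=charlie, R=alpha=BASE -> take LEFT -> charlie
i=3: L=delta R=delta -> agree -> delta
i=4: L=kilo R=kilo -> agree -> kilo
Index 2 -> charlie

Answer: charlie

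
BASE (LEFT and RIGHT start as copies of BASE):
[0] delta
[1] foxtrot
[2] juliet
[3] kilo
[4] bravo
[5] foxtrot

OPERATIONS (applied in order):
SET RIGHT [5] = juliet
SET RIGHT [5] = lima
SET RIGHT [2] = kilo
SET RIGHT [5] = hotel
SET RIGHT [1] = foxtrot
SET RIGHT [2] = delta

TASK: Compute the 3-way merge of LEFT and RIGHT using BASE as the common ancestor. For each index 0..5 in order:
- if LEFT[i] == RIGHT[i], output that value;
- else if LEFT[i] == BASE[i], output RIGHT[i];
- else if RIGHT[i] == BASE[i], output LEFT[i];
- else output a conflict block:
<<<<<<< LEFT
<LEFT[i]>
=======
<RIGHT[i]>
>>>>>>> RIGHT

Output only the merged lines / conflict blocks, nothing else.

Answer: delta
foxtrot
delta
kilo
bravo
hotel

Derivation:
Final LEFT:  [delta, foxtrot, juliet, kilo, bravo, foxtrot]
Final RIGHT: [delta, foxtrot, delta, kilo, bravo, hotel]
i=0: L=delta R=delta -> agree -> delta
i=1: L=foxtrot R=foxtrot -> agree -> foxtrot
i=2: L=juliet=BASE, R=delta -> take RIGHT -> delta
i=3: L=kilo R=kilo -> agree -> kilo
i=4: L=bravo R=bravo -> agree -> bravo
i=5: L=foxtrot=BASE, R=hotel -> take RIGHT -> hotel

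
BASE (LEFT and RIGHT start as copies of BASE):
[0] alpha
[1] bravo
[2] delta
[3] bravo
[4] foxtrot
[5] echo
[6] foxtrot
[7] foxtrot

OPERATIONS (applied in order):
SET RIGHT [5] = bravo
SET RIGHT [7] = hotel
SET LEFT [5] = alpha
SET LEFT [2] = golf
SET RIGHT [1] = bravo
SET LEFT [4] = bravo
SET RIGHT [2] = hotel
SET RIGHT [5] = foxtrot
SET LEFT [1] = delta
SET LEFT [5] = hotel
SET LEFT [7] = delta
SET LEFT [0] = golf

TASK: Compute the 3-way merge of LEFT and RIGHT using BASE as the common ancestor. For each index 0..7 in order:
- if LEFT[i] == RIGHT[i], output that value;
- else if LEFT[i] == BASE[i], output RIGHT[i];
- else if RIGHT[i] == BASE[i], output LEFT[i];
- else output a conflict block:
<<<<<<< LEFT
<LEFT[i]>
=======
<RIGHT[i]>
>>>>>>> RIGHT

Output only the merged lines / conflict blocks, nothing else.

Answer: golf
delta
<<<<<<< LEFT
golf
=======
hotel
>>>>>>> RIGHT
bravo
bravo
<<<<<<< LEFT
hotel
=======
foxtrot
>>>>>>> RIGHT
foxtrot
<<<<<<< LEFT
delta
=======
hotel
>>>>>>> RIGHT

Derivation:
Final LEFT:  [golf, delta, golf, bravo, bravo, hotel, foxtrot, delta]
Final RIGHT: [alpha, bravo, hotel, bravo, foxtrot, foxtrot, foxtrot, hotel]
i=0: L=golf, R=alpha=BASE -> take LEFT -> golf
i=1: L=delta, R=bravo=BASE -> take LEFT -> delta
i=2: BASE=delta L=golf R=hotel all differ -> CONFLICT
i=3: L=bravo R=bravo -> agree -> bravo
i=4: L=bravo, R=foxtrot=BASE -> take LEFT -> bravo
i=5: BASE=echo L=hotel R=foxtrot all differ -> CONFLICT
i=6: L=foxtrot R=foxtrot -> agree -> foxtrot
i=7: BASE=foxtrot L=delta R=hotel all differ -> CONFLICT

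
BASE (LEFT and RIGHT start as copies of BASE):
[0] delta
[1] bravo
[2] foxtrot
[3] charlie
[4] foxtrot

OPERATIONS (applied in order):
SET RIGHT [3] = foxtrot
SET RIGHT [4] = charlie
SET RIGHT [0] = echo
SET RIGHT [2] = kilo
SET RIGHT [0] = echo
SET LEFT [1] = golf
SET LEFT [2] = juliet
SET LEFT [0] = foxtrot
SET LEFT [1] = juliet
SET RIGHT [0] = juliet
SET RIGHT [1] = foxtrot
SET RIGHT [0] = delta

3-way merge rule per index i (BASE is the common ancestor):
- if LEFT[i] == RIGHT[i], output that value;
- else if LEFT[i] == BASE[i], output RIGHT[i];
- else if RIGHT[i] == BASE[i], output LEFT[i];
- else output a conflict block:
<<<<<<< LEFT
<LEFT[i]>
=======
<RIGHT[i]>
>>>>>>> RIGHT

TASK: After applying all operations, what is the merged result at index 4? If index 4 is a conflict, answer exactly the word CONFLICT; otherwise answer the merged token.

Answer: charlie

Derivation:
Final LEFT:  [foxtrot, juliet, juliet, charlie, foxtrot]
Final RIGHT: [delta, foxtrot, kilo, foxtrot, charlie]
i=0: L=foxtrot, R=delta=BASE -> take LEFT -> foxtrot
i=1: BASE=bravo L=juliet R=foxtrot all differ -> CONFLICT
i=2: BASE=foxtrot L=juliet R=kilo all differ -> CONFLICT
i=3: L=charlie=BASE, R=foxtrot -> take RIGHT -> foxtrot
i=4: L=foxtrot=BASE, R=charlie -> take RIGHT -> charlie
Index 4 -> charlie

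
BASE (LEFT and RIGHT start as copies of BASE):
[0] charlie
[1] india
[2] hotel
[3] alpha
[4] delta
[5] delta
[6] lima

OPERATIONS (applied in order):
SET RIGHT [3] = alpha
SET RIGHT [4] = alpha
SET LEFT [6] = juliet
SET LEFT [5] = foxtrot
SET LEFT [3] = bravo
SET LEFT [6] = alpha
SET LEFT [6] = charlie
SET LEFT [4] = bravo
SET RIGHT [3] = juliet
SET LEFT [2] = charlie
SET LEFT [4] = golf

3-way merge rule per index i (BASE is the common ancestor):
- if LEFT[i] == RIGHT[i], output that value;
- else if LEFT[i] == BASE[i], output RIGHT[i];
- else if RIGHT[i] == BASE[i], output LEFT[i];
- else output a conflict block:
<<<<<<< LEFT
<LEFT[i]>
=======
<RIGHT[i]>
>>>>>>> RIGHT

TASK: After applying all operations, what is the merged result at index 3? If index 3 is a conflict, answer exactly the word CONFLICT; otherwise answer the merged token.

Final LEFT:  [charlie, india, charlie, bravo, golf, foxtrot, charlie]
Final RIGHT: [charlie, india, hotel, juliet, alpha, delta, lima]
i=0: L=charlie R=charlie -> agree -> charlie
i=1: L=india R=india -> agree -> india
i=2: L=charlie, R=hotel=BASE -> take LEFT -> charlie
i=3: BASE=alpha L=bravo R=juliet all differ -> CONFLICT
i=4: BASE=delta L=golf R=alpha all differ -> CONFLICT
i=5: L=foxtrot, R=delta=BASE -> take LEFT -> foxtrot
i=6: L=charlie, R=lima=BASE -> take LEFT -> charlie
Index 3 -> CONFLICT

Answer: CONFLICT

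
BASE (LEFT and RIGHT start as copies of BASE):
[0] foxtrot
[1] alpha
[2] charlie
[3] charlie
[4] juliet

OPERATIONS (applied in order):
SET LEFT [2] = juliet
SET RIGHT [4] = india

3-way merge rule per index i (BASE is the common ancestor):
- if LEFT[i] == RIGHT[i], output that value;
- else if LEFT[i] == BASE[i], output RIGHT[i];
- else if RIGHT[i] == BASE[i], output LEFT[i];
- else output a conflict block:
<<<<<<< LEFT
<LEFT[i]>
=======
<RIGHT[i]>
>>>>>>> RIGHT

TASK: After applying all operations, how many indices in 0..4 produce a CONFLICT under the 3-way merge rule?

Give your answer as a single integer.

Final LEFT:  [foxtrot, alpha, juliet, charlie, juliet]
Final RIGHT: [foxtrot, alpha, charlie, charlie, india]
i=0: L=foxtrot R=foxtrot -> agree -> foxtrot
i=1: L=alpha R=alpha -> agree -> alpha
i=2: L=juliet, R=charlie=BASE -> take LEFT -> juliet
i=3: L=charlie R=charlie -> agree -> charlie
i=4: L=juliet=BASE, R=india -> take RIGHT -> india
Conflict count: 0

Answer: 0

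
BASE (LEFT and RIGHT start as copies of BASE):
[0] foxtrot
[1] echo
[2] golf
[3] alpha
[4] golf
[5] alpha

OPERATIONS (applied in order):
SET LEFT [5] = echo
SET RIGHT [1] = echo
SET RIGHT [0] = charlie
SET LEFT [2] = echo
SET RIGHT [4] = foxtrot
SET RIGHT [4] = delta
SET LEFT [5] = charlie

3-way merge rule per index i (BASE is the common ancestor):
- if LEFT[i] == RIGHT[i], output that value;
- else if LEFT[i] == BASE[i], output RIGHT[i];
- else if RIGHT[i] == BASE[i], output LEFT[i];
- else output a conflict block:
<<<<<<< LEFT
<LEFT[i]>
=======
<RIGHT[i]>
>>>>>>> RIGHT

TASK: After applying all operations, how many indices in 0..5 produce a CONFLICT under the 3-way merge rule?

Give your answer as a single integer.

Final LEFT:  [foxtrot, echo, echo, alpha, golf, charlie]
Final RIGHT: [charlie, echo, golf, alpha, delta, alpha]
i=0: L=foxtrot=BASE, R=charlie -> take RIGHT -> charlie
i=1: L=echo R=echo -> agree -> echo
i=2: L=echo, R=golf=BASE -> take LEFT -> echo
i=3: L=alpha R=alpha -> agree -> alpha
i=4: L=golf=BASE, R=delta -> take RIGHT -> delta
i=5: L=charlie, R=alpha=BASE -> take LEFT -> charlie
Conflict count: 0

Answer: 0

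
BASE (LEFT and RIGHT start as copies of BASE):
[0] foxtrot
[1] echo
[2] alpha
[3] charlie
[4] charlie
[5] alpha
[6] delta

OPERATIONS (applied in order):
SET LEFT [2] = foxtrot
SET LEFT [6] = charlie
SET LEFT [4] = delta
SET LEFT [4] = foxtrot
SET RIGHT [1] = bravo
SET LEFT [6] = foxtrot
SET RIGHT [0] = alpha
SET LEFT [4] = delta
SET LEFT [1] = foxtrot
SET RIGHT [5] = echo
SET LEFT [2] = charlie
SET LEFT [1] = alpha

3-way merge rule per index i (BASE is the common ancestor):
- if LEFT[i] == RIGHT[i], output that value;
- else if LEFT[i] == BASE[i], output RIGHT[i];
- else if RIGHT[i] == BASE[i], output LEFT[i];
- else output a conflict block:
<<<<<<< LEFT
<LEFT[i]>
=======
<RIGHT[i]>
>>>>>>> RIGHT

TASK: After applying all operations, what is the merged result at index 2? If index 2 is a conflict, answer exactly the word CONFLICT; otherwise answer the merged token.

Final LEFT:  [foxtrot, alpha, charlie, charlie, delta, alpha, foxtrot]
Final RIGHT: [alpha, bravo, alpha, charlie, charlie, echo, delta]
i=0: L=foxtrot=BASE, R=alpha -> take RIGHT -> alpha
i=1: BASE=echo L=alpha R=bravo all differ -> CONFLICT
i=2: L=charlie, R=alpha=BASE -> take LEFT -> charlie
i=3: L=charlie R=charlie -> agree -> charlie
i=4: L=delta, R=charlie=BASE -> take LEFT -> delta
i=5: L=alpha=BASE, R=echo -> take RIGHT -> echo
i=6: L=foxtrot, R=delta=BASE -> take LEFT -> foxtrot
Index 2 -> charlie

Answer: charlie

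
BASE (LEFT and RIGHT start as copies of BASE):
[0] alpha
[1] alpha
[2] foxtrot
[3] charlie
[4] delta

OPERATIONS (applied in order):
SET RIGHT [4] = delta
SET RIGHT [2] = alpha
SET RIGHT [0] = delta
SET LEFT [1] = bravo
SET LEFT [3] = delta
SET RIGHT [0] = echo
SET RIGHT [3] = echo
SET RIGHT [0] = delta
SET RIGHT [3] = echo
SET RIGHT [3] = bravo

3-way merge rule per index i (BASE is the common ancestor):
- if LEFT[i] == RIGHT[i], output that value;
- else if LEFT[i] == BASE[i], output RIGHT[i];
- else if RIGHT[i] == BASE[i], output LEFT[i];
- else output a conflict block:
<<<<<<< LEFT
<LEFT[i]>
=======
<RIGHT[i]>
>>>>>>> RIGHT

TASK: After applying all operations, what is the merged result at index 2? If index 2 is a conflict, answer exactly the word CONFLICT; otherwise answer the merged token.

Answer: alpha

Derivation:
Final LEFT:  [alpha, bravo, foxtrot, delta, delta]
Final RIGHT: [delta, alpha, alpha, bravo, delta]
i=0: L=alpha=BASE, R=delta -> take RIGHT -> delta
i=1: L=bravo, R=alpha=BASE -> take LEFT -> bravo
i=2: L=foxtrot=BASE, R=alpha -> take RIGHT -> alpha
i=3: BASE=charlie L=delta R=bravo all differ -> CONFLICT
i=4: L=delta R=delta -> agree -> delta
Index 2 -> alpha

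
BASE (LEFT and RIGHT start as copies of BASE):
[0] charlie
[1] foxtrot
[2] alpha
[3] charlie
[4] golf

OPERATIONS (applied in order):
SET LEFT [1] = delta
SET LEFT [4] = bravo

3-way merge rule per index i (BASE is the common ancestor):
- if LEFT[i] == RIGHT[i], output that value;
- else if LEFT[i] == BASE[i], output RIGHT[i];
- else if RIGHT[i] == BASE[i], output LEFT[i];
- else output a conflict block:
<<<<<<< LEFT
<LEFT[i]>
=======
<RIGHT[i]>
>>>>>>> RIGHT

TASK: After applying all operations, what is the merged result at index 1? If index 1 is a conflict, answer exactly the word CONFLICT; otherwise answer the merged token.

Final LEFT:  [charlie, delta, alpha, charlie, bravo]
Final RIGHT: [charlie, foxtrot, alpha, charlie, golf]
i=0: L=charlie R=charlie -> agree -> charlie
i=1: L=delta, R=foxtrot=BASE -> take LEFT -> delta
i=2: L=alpha R=alpha -> agree -> alpha
i=3: L=charlie R=charlie -> agree -> charlie
i=4: L=bravo, R=golf=BASE -> take LEFT -> bravo
Index 1 -> delta

Answer: delta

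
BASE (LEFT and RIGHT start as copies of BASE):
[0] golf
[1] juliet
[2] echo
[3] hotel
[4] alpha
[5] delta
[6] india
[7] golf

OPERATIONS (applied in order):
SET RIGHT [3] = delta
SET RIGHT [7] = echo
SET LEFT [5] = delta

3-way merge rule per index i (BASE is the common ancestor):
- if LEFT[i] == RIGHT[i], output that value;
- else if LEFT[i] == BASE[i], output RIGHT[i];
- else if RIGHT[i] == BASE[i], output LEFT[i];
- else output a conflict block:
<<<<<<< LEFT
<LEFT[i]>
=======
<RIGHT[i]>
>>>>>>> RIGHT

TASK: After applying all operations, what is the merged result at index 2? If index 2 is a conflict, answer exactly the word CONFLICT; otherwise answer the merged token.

Final LEFT:  [golf, juliet, echo, hotel, alpha, delta, india, golf]
Final RIGHT: [golf, juliet, echo, delta, alpha, delta, india, echo]
i=0: L=golf R=golf -> agree -> golf
i=1: L=juliet R=juliet -> agree -> juliet
i=2: L=echo R=echo -> agree -> echo
i=3: L=hotel=BASE, R=delta -> take RIGHT -> delta
i=4: L=alpha R=alpha -> agree -> alpha
i=5: L=delta R=delta -> agree -> delta
i=6: L=india R=india -> agree -> india
i=7: L=golf=BASE, R=echo -> take RIGHT -> echo
Index 2 -> echo

Answer: echo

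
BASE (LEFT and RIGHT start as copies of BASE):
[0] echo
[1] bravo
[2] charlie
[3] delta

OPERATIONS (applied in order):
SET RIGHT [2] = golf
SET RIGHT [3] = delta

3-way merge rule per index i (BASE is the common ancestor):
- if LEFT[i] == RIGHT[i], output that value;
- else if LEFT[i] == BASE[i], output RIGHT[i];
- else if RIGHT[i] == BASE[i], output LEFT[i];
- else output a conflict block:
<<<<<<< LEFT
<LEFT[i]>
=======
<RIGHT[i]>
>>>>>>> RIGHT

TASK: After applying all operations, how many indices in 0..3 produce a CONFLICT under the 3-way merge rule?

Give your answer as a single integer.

Final LEFT:  [echo, bravo, charlie, delta]
Final RIGHT: [echo, bravo, golf, delta]
i=0: L=echo R=echo -> agree -> echo
i=1: L=bravo R=bravo -> agree -> bravo
i=2: L=charlie=BASE, R=golf -> take RIGHT -> golf
i=3: L=delta R=delta -> agree -> delta
Conflict count: 0

Answer: 0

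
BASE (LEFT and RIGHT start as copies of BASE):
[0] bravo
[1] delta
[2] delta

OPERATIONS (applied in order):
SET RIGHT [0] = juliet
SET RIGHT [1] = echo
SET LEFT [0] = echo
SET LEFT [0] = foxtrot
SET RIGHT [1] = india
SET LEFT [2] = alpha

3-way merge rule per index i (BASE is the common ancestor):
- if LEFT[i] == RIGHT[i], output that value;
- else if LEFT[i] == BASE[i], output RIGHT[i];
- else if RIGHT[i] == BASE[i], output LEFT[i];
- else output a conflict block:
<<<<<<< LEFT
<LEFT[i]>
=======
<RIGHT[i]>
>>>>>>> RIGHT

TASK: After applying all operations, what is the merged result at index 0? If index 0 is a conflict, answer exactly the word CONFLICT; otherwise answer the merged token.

Final LEFT:  [foxtrot, delta, alpha]
Final RIGHT: [juliet, india, delta]
i=0: BASE=bravo L=foxtrot R=juliet all differ -> CONFLICT
i=1: L=delta=BASE, R=india -> take RIGHT -> india
i=2: L=alpha, R=delta=BASE -> take LEFT -> alpha
Index 0 -> CONFLICT

Answer: CONFLICT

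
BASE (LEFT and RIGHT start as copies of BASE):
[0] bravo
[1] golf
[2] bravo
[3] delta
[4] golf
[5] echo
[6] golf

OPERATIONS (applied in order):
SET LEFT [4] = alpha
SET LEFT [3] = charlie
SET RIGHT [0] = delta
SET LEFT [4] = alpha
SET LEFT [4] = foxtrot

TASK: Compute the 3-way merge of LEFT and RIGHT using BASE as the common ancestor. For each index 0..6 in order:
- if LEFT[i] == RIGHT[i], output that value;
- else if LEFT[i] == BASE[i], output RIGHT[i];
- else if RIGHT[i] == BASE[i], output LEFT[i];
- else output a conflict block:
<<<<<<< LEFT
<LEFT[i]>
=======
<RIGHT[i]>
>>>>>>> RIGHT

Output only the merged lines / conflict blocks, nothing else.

Final LEFT:  [bravo, golf, bravo, charlie, foxtrot, echo, golf]
Final RIGHT: [delta, golf, bravo, delta, golf, echo, golf]
i=0: L=bravo=BASE, R=delta -> take RIGHT -> delta
i=1: L=golf R=golf -> agree -> golf
i=2: L=bravo R=bravo -> agree -> bravo
i=3: L=charlie, R=delta=BASE -> take LEFT -> charlie
i=4: L=foxtrot, R=golf=BASE -> take LEFT -> foxtrot
i=5: L=echo R=echo -> agree -> echo
i=6: L=golf R=golf -> agree -> golf

Answer: delta
golf
bravo
charlie
foxtrot
echo
golf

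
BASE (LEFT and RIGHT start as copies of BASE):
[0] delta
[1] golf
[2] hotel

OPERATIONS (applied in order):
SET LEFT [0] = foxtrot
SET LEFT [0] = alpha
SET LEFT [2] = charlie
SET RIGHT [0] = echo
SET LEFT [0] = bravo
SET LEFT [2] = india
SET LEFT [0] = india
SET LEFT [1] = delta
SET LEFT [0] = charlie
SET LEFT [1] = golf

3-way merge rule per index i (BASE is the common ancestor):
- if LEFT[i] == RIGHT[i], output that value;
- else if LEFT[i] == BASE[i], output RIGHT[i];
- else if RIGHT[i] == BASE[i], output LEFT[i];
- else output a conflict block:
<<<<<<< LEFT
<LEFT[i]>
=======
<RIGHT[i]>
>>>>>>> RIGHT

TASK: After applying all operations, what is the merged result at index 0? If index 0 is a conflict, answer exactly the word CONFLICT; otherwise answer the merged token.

Answer: CONFLICT

Derivation:
Final LEFT:  [charlie, golf, india]
Final RIGHT: [echo, golf, hotel]
i=0: BASE=delta L=charlie R=echo all differ -> CONFLICT
i=1: L=golf R=golf -> agree -> golf
i=2: L=india, R=hotel=BASE -> take LEFT -> india
Index 0 -> CONFLICT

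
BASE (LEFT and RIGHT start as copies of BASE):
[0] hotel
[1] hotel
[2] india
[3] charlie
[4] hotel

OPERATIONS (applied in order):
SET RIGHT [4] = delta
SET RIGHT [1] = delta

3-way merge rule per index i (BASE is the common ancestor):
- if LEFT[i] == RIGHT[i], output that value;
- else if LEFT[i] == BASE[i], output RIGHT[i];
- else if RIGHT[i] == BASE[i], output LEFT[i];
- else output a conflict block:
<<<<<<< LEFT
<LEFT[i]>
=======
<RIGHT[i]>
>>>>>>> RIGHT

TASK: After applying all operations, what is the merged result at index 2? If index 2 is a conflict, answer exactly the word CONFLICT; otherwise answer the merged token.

Answer: india

Derivation:
Final LEFT:  [hotel, hotel, india, charlie, hotel]
Final RIGHT: [hotel, delta, india, charlie, delta]
i=0: L=hotel R=hotel -> agree -> hotel
i=1: L=hotel=BASE, R=delta -> take RIGHT -> delta
i=2: L=india R=india -> agree -> india
i=3: L=charlie R=charlie -> agree -> charlie
i=4: L=hotel=BASE, R=delta -> take RIGHT -> delta
Index 2 -> india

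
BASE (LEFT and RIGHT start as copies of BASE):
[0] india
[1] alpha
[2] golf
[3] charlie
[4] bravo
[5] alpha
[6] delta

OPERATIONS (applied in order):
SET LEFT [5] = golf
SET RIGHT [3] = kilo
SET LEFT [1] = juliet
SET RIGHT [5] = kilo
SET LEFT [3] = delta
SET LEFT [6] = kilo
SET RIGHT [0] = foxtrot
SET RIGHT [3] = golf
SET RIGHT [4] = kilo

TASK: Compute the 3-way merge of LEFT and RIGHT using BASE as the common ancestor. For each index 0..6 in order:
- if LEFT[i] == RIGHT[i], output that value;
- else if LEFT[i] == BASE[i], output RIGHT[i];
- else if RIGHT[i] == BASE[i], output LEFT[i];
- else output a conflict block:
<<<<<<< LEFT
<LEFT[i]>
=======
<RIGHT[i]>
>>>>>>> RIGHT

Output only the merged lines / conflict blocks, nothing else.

Final LEFT:  [india, juliet, golf, delta, bravo, golf, kilo]
Final RIGHT: [foxtrot, alpha, golf, golf, kilo, kilo, delta]
i=0: L=india=BASE, R=foxtrot -> take RIGHT -> foxtrot
i=1: L=juliet, R=alpha=BASE -> take LEFT -> juliet
i=2: L=golf R=golf -> agree -> golf
i=3: BASE=charlie L=delta R=golf all differ -> CONFLICT
i=4: L=bravo=BASE, R=kilo -> take RIGHT -> kilo
i=5: BASE=alpha L=golf R=kilo all differ -> CONFLICT
i=6: L=kilo, R=delta=BASE -> take LEFT -> kilo

Answer: foxtrot
juliet
golf
<<<<<<< LEFT
delta
=======
golf
>>>>>>> RIGHT
kilo
<<<<<<< LEFT
golf
=======
kilo
>>>>>>> RIGHT
kilo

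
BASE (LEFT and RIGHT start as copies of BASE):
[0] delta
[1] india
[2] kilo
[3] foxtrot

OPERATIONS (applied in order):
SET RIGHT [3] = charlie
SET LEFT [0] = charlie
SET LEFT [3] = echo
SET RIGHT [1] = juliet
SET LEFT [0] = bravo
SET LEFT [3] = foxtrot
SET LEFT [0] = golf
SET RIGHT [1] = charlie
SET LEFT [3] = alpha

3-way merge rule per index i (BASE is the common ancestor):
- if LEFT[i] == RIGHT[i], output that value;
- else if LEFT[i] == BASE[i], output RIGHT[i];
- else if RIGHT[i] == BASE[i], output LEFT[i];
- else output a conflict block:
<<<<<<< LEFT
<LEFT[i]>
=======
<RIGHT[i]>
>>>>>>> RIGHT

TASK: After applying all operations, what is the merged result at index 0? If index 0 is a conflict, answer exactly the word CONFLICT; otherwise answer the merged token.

Answer: golf

Derivation:
Final LEFT:  [golf, india, kilo, alpha]
Final RIGHT: [delta, charlie, kilo, charlie]
i=0: L=golf, R=delta=BASE -> take LEFT -> golf
i=1: L=india=BASE, R=charlie -> take RIGHT -> charlie
i=2: L=kilo R=kilo -> agree -> kilo
i=3: BASE=foxtrot L=alpha R=charlie all differ -> CONFLICT
Index 0 -> golf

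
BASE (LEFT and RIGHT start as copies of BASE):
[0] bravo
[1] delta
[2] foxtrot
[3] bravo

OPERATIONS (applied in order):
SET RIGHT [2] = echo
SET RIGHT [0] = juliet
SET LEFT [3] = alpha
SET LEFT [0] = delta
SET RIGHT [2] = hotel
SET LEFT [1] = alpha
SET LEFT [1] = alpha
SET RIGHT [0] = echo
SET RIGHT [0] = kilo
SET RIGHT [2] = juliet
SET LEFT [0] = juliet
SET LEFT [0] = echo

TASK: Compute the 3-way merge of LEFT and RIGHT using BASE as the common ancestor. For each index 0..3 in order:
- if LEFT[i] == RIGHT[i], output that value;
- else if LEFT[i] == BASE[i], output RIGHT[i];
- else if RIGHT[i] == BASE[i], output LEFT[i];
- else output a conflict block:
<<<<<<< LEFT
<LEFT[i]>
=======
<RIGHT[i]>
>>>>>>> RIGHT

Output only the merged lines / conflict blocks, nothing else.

Final LEFT:  [echo, alpha, foxtrot, alpha]
Final RIGHT: [kilo, delta, juliet, bravo]
i=0: BASE=bravo L=echo R=kilo all differ -> CONFLICT
i=1: L=alpha, R=delta=BASE -> take LEFT -> alpha
i=2: L=foxtrot=BASE, R=juliet -> take RIGHT -> juliet
i=3: L=alpha, R=bravo=BASE -> take LEFT -> alpha

Answer: <<<<<<< LEFT
echo
=======
kilo
>>>>>>> RIGHT
alpha
juliet
alpha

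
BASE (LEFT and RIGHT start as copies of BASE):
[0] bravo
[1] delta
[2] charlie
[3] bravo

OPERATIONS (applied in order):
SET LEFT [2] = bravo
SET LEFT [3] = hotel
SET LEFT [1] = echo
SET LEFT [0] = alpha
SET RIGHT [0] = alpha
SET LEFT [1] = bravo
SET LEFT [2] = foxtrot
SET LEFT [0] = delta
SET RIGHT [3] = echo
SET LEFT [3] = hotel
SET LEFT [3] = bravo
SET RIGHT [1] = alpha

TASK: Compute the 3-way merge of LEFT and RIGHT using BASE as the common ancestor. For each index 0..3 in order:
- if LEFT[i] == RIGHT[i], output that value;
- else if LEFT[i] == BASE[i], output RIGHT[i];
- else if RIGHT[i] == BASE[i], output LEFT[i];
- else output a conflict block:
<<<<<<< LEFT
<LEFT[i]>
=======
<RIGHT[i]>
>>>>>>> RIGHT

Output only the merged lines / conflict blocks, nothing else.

Final LEFT:  [delta, bravo, foxtrot, bravo]
Final RIGHT: [alpha, alpha, charlie, echo]
i=0: BASE=bravo L=delta R=alpha all differ -> CONFLICT
i=1: BASE=delta L=bravo R=alpha all differ -> CONFLICT
i=2: L=foxtrot, R=charlie=BASE -> take LEFT -> foxtrot
i=3: L=bravo=BASE, R=echo -> take RIGHT -> echo

Answer: <<<<<<< LEFT
delta
=======
alpha
>>>>>>> RIGHT
<<<<<<< LEFT
bravo
=======
alpha
>>>>>>> RIGHT
foxtrot
echo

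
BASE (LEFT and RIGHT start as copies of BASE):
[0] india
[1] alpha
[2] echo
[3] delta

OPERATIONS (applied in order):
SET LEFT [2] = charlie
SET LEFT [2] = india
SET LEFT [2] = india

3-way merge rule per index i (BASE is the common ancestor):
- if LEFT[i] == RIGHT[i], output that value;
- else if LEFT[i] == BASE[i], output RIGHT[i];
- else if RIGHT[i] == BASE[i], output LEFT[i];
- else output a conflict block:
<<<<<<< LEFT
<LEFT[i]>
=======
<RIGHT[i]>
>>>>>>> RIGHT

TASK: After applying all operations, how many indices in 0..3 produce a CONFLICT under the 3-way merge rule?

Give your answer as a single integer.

Answer: 0

Derivation:
Final LEFT:  [india, alpha, india, delta]
Final RIGHT: [india, alpha, echo, delta]
i=0: L=india R=india -> agree -> india
i=1: L=alpha R=alpha -> agree -> alpha
i=2: L=india, R=echo=BASE -> take LEFT -> india
i=3: L=delta R=delta -> agree -> delta
Conflict count: 0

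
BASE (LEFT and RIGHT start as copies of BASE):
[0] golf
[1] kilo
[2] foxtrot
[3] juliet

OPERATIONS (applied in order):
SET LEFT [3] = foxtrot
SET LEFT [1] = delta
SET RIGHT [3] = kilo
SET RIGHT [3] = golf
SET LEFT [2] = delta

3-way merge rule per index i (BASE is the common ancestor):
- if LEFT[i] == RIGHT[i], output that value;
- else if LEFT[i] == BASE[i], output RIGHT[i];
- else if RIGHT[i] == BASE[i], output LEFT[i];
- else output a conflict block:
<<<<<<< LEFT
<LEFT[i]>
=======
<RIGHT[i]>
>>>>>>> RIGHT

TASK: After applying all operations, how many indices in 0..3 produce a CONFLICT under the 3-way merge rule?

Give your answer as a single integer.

Answer: 1

Derivation:
Final LEFT:  [golf, delta, delta, foxtrot]
Final RIGHT: [golf, kilo, foxtrot, golf]
i=0: L=golf R=golf -> agree -> golf
i=1: L=delta, R=kilo=BASE -> take LEFT -> delta
i=2: L=delta, R=foxtrot=BASE -> take LEFT -> delta
i=3: BASE=juliet L=foxtrot R=golf all differ -> CONFLICT
Conflict count: 1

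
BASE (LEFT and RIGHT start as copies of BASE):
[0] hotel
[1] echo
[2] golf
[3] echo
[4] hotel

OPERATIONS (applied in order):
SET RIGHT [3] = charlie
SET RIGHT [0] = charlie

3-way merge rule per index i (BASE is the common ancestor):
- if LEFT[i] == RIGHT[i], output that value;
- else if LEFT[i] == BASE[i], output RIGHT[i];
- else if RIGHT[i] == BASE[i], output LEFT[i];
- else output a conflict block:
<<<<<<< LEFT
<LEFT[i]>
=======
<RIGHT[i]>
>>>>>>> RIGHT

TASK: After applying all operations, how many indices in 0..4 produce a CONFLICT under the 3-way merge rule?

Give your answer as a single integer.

Answer: 0

Derivation:
Final LEFT:  [hotel, echo, golf, echo, hotel]
Final RIGHT: [charlie, echo, golf, charlie, hotel]
i=0: L=hotel=BASE, R=charlie -> take RIGHT -> charlie
i=1: L=echo R=echo -> agree -> echo
i=2: L=golf R=golf -> agree -> golf
i=3: L=echo=BASE, R=charlie -> take RIGHT -> charlie
i=4: L=hotel R=hotel -> agree -> hotel
Conflict count: 0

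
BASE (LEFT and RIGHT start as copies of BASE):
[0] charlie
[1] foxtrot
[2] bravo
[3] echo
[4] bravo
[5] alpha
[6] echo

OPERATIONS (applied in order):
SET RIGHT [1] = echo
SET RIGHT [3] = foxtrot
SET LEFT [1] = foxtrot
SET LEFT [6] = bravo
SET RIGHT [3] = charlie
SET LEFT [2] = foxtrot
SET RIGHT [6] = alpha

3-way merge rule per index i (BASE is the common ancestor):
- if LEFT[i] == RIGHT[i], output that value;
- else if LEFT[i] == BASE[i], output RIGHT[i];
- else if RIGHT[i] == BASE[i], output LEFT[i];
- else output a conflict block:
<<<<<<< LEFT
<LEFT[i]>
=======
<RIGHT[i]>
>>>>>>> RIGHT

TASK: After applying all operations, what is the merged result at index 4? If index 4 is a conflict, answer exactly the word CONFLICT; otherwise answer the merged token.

Final LEFT:  [charlie, foxtrot, foxtrot, echo, bravo, alpha, bravo]
Final RIGHT: [charlie, echo, bravo, charlie, bravo, alpha, alpha]
i=0: L=charlie R=charlie -> agree -> charlie
i=1: L=foxtrot=BASE, R=echo -> take RIGHT -> echo
i=2: L=foxtrot, R=bravo=BASE -> take LEFT -> foxtrot
i=3: L=echo=BASE, R=charlie -> take RIGHT -> charlie
i=4: L=bravo R=bravo -> agree -> bravo
i=5: L=alpha R=alpha -> agree -> alpha
i=6: BASE=echo L=bravo R=alpha all differ -> CONFLICT
Index 4 -> bravo

Answer: bravo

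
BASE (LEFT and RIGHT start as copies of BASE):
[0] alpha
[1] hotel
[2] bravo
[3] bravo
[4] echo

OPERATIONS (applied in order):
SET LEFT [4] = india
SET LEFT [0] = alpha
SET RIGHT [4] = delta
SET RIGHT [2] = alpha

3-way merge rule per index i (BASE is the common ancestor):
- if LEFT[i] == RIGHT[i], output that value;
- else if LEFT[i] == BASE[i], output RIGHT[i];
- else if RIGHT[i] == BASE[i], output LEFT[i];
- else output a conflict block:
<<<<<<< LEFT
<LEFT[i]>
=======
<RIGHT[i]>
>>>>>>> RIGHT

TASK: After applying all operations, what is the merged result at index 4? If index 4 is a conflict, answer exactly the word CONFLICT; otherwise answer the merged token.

Answer: CONFLICT

Derivation:
Final LEFT:  [alpha, hotel, bravo, bravo, india]
Final RIGHT: [alpha, hotel, alpha, bravo, delta]
i=0: L=alpha R=alpha -> agree -> alpha
i=1: L=hotel R=hotel -> agree -> hotel
i=2: L=bravo=BASE, R=alpha -> take RIGHT -> alpha
i=3: L=bravo R=bravo -> agree -> bravo
i=4: BASE=echo L=india R=delta all differ -> CONFLICT
Index 4 -> CONFLICT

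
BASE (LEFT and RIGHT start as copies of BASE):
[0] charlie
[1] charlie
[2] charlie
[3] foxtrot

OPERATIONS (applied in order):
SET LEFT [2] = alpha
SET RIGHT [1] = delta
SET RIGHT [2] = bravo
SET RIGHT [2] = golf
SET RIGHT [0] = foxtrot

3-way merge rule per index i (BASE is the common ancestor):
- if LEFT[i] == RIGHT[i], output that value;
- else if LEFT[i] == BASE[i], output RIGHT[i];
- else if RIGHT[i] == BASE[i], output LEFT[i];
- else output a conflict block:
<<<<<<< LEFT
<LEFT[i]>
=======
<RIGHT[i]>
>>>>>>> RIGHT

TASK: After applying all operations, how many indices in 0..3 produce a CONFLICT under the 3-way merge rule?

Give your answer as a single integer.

Answer: 1

Derivation:
Final LEFT:  [charlie, charlie, alpha, foxtrot]
Final RIGHT: [foxtrot, delta, golf, foxtrot]
i=0: L=charlie=BASE, R=foxtrot -> take RIGHT -> foxtrot
i=1: L=charlie=BASE, R=delta -> take RIGHT -> delta
i=2: BASE=charlie L=alpha R=golf all differ -> CONFLICT
i=3: L=foxtrot R=foxtrot -> agree -> foxtrot
Conflict count: 1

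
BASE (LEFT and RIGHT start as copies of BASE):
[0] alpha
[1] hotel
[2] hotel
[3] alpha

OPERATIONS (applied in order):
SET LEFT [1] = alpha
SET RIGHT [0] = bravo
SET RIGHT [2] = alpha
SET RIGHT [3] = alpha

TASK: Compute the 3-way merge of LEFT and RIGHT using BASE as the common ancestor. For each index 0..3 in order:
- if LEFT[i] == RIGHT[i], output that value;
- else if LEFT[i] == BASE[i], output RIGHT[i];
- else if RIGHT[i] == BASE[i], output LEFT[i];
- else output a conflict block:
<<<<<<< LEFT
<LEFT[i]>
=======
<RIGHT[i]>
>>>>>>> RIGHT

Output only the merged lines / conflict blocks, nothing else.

Answer: bravo
alpha
alpha
alpha

Derivation:
Final LEFT:  [alpha, alpha, hotel, alpha]
Final RIGHT: [bravo, hotel, alpha, alpha]
i=0: L=alpha=BASE, R=bravo -> take RIGHT -> bravo
i=1: L=alpha, R=hotel=BASE -> take LEFT -> alpha
i=2: L=hotel=BASE, R=alpha -> take RIGHT -> alpha
i=3: L=alpha R=alpha -> agree -> alpha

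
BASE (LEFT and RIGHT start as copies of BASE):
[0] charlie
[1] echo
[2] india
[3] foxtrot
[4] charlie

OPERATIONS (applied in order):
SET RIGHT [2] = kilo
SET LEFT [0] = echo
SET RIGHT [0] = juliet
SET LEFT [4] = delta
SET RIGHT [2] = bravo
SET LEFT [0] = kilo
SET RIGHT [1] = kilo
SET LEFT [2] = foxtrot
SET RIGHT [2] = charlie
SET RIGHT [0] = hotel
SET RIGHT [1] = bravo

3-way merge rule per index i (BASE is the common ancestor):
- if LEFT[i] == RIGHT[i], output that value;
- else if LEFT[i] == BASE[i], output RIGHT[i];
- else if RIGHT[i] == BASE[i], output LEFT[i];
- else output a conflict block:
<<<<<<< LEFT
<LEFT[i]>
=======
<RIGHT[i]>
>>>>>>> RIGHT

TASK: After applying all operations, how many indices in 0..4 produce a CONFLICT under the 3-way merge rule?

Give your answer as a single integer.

Answer: 2

Derivation:
Final LEFT:  [kilo, echo, foxtrot, foxtrot, delta]
Final RIGHT: [hotel, bravo, charlie, foxtrot, charlie]
i=0: BASE=charlie L=kilo R=hotel all differ -> CONFLICT
i=1: L=echo=BASE, R=bravo -> take RIGHT -> bravo
i=2: BASE=india L=foxtrot R=charlie all differ -> CONFLICT
i=3: L=foxtrot R=foxtrot -> agree -> foxtrot
i=4: L=delta, R=charlie=BASE -> take LEFT -> delta
Conflict count: 2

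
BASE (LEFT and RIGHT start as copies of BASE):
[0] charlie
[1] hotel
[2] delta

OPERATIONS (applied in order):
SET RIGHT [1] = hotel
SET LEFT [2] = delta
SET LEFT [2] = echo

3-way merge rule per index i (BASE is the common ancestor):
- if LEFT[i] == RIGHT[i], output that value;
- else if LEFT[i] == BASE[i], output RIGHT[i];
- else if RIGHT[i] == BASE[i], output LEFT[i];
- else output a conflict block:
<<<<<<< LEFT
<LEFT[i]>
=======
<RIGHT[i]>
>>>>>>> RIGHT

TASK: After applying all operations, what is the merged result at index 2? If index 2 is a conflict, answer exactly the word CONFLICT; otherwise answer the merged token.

Answer: echo

Derivation:
Final LEFT:  [charlie, hotel, echo]
Final RIGHT: [charlie, hotel, delta]
i=0: L=charlie R=charlie -> agree -> charlie
i=1: L=hotel R=hotel -> agree -> hotel
i=2: L=echo, R=delta=BASE -> take LEFT -> echo
Index 2 -> echo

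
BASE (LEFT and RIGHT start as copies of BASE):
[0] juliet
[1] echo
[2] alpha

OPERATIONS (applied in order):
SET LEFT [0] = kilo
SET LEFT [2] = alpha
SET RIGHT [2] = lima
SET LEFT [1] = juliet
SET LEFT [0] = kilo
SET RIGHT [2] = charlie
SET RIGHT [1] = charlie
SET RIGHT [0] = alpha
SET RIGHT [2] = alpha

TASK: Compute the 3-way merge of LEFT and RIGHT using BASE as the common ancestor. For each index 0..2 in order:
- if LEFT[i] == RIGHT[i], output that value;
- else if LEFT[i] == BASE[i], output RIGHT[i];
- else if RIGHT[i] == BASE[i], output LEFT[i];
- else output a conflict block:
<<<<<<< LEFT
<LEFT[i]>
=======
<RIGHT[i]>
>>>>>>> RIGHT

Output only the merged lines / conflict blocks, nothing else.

Answer: <<<<<<< LEFT
kilo
=======
alpha
>>>>>>> RIGHT
<<<<<<< LEFT
juliet
=======
charlie
>>>>>>> RIGHT
alpha

Derivation:
Final LEFT:  [kilo, juliet, alpha]
Final RIGHT: [alpha, charlie, alpha]
i=0: BASE=juliet L=kilo R=alpha all differ -> CONFLICT
i=1: BASE=echo L=juliet R=charlie all differ -> CONFLICT
i=2: L=alpha R=alpha -> agree -> alpha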